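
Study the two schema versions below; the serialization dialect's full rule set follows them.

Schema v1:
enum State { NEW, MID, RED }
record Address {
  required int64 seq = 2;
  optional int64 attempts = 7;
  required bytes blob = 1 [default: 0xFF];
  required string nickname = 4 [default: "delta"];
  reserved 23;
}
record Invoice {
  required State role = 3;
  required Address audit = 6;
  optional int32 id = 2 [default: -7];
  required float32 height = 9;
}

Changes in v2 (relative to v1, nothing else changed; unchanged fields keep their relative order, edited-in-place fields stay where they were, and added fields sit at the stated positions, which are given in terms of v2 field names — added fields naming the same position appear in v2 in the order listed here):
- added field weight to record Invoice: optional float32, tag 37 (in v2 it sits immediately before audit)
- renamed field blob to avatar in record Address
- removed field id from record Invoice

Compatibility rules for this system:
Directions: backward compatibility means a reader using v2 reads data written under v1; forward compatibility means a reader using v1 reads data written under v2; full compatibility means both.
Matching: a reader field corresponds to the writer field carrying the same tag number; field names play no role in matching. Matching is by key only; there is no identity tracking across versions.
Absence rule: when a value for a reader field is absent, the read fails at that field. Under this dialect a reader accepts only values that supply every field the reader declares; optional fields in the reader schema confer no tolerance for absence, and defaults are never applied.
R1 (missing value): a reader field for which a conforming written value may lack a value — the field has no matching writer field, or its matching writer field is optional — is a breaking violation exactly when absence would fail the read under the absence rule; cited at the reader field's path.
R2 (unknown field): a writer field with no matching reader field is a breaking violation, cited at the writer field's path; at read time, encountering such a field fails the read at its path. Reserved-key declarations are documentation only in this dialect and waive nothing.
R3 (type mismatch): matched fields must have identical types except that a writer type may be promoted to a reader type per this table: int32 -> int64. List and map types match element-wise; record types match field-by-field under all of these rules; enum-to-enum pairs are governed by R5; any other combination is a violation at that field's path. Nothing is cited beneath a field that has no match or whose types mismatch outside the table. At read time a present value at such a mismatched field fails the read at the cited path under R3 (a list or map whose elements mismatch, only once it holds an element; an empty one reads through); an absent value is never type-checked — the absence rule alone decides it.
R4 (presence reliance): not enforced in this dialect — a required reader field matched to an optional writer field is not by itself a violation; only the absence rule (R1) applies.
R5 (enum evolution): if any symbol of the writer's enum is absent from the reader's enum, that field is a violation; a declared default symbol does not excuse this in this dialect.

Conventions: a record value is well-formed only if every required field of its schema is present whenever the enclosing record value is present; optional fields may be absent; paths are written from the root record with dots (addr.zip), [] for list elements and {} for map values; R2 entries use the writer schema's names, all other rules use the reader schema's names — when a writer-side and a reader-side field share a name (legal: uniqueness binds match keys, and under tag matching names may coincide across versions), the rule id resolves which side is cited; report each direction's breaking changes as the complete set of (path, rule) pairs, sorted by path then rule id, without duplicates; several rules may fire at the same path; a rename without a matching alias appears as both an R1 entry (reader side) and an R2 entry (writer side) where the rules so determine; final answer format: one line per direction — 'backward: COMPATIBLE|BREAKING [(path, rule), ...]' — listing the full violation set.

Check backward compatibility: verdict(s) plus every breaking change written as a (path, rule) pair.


backward: BREAKING [(audit.attempts, R1), (id, R2), (weight, R1)]

in Invoice below, arrows point writer -> reader
backward for Invoice (reader v2, writer v1):
  writer required, State -> State: reader role maps from writer role
  weight has no writer counterpart
  writer required, Address -> Address: reader audit maps from writer audit
  writer required, float32 -> float32: reader height maps from writer height
  writer id: unknown to reader
  writer required, int64 -> int64: reader audit.seq maps from writer audit.seq
  writer optional, int64 -> int64: reader audit.attempts maps from writer audit.attempts
  writer required, bytes -> bytes: reader audit.avatar maps from writer audit.blob
  writer required, string -> string: reader audit.nickname maps from writer audit.nickname
  rule R1 violated at audit.attempts
  rule R2 violated at id
  rule R1 violated at weight
  backward on Invoice therefore BREAKING (3)
ruling out the remaining Invoice differences:
  renamed field blob to avatar in record Address -> triggers nothing under Invoice's printed rules — same verdict


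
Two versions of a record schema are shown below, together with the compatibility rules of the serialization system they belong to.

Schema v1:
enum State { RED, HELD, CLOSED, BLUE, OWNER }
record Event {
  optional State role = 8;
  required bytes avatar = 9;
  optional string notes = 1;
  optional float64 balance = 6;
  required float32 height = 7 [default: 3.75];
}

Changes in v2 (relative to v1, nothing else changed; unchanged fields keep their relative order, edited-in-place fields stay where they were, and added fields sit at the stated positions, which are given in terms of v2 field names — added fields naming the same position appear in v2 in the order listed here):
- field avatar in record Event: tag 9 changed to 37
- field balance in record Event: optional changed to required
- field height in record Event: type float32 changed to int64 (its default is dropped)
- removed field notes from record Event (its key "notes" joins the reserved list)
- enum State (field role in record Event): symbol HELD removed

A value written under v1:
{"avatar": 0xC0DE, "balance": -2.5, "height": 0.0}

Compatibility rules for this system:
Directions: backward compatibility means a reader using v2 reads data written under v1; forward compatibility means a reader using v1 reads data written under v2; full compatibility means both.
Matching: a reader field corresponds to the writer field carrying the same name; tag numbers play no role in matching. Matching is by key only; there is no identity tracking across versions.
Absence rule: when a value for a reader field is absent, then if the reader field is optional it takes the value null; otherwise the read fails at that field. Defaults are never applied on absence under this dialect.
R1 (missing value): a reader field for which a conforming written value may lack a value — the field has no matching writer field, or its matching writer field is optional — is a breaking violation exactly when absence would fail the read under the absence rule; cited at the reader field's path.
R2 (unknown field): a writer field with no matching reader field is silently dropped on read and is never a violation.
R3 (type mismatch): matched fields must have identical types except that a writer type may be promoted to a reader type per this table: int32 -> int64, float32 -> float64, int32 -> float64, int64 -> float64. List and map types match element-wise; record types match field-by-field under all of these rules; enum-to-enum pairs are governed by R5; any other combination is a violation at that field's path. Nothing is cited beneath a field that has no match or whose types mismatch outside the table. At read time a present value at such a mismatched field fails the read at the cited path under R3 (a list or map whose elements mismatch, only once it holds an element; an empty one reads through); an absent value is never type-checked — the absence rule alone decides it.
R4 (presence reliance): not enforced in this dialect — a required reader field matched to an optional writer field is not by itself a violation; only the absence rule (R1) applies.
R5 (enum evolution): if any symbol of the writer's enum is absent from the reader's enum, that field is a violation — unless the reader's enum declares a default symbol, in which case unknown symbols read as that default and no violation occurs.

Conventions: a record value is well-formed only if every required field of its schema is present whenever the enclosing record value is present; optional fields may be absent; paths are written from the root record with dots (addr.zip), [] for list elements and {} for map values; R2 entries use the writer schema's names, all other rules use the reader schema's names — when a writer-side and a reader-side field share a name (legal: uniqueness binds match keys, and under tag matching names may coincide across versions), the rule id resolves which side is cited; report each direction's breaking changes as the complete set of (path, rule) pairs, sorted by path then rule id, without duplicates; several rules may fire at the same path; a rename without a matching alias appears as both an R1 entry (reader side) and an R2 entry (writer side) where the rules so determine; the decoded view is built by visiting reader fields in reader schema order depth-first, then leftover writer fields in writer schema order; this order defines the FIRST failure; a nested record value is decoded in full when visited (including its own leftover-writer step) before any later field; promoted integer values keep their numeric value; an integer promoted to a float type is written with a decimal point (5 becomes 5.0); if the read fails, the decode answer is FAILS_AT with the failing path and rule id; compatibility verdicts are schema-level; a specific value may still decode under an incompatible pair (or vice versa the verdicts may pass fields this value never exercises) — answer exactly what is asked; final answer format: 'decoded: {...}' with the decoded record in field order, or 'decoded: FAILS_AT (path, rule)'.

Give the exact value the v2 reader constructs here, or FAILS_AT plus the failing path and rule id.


decoded: FAILS_AT (height, R3)

arrows below run writer -> reader for Event
decode (reader v2):
  role := null (absent, optional -> null)
  avatar := 0xC0DE
  balance := -2.5
  read fails at height under R3
  => FAILS_AT (height, R3)
the other Event changes do not affect what is asked:
  field avatar in record Event: tag 9 changed to 37 -> inert under this dialect — no rule fires on Event and the result does not move
  field balance in record Event: optional changed to required -> a verdict-level change on Event — the shown value reads the same
  removed field notes from record Event (its key "notes" joins the reserved list) -> inert under this dialect — no rule fires on Event and the result does not move
  enum State (field role in record Event): symbol HELD removed -> a verdict-level change on Event — the shown value reads the same


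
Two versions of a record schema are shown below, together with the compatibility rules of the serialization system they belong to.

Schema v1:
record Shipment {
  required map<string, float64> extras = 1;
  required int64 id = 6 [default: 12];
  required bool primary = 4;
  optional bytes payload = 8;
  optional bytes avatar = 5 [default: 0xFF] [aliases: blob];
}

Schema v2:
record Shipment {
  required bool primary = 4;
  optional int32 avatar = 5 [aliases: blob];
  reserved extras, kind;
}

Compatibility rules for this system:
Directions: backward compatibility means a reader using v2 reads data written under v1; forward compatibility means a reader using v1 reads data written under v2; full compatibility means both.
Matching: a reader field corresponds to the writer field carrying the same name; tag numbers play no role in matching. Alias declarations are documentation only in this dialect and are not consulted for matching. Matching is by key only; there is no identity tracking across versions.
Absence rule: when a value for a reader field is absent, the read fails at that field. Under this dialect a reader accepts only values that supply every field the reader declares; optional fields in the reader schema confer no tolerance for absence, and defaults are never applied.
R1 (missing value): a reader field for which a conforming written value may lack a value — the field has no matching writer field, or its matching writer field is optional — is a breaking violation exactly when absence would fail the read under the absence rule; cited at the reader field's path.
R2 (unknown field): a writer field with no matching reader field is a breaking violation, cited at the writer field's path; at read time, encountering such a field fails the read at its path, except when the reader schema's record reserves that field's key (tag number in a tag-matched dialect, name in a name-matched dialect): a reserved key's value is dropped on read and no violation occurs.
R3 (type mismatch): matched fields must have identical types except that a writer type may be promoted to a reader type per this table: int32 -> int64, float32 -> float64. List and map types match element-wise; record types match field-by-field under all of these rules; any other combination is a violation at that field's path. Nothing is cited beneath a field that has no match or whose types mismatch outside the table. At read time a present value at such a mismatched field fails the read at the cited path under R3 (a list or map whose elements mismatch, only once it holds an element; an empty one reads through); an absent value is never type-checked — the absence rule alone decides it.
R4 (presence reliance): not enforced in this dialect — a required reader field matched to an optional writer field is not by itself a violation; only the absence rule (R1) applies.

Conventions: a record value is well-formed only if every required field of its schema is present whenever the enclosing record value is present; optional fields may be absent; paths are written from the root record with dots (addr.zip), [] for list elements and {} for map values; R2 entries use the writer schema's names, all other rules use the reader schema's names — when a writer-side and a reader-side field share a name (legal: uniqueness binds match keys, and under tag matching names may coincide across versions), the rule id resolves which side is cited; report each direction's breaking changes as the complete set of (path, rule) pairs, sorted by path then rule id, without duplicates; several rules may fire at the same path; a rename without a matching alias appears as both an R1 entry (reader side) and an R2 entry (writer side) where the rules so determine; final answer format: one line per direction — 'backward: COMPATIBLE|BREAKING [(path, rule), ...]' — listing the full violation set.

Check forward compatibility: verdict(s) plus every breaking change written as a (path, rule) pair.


forward: BREAKING [(avatar, R1), (avatar, R3), (extras, R1), (id, R1), (payload, R1)]

each type pair in Shipment: writer, then reader
forward analysis of Shipment with v1 as reader and v2 as writer:
  extras has no writer counterpart
  id has no writer counterpart
  primary <- primary (bool -> bool, writer required)
  payload has no writer counterpart
  avatar <- avatar (int32 -> bytes, writer optional)
  breaking: (avatar, R1)
  breaking: (avatar, R3)
  breaking: (extras, R1)
  breaking: (id, R1)
  breaking: (payload, R1)
  => forward: BREAKING (5)
diffs on Shipment not affecting the asked answer:
  removed field payload from record Shipment -> its effect on Shipment is confined to the backward direction, not asked


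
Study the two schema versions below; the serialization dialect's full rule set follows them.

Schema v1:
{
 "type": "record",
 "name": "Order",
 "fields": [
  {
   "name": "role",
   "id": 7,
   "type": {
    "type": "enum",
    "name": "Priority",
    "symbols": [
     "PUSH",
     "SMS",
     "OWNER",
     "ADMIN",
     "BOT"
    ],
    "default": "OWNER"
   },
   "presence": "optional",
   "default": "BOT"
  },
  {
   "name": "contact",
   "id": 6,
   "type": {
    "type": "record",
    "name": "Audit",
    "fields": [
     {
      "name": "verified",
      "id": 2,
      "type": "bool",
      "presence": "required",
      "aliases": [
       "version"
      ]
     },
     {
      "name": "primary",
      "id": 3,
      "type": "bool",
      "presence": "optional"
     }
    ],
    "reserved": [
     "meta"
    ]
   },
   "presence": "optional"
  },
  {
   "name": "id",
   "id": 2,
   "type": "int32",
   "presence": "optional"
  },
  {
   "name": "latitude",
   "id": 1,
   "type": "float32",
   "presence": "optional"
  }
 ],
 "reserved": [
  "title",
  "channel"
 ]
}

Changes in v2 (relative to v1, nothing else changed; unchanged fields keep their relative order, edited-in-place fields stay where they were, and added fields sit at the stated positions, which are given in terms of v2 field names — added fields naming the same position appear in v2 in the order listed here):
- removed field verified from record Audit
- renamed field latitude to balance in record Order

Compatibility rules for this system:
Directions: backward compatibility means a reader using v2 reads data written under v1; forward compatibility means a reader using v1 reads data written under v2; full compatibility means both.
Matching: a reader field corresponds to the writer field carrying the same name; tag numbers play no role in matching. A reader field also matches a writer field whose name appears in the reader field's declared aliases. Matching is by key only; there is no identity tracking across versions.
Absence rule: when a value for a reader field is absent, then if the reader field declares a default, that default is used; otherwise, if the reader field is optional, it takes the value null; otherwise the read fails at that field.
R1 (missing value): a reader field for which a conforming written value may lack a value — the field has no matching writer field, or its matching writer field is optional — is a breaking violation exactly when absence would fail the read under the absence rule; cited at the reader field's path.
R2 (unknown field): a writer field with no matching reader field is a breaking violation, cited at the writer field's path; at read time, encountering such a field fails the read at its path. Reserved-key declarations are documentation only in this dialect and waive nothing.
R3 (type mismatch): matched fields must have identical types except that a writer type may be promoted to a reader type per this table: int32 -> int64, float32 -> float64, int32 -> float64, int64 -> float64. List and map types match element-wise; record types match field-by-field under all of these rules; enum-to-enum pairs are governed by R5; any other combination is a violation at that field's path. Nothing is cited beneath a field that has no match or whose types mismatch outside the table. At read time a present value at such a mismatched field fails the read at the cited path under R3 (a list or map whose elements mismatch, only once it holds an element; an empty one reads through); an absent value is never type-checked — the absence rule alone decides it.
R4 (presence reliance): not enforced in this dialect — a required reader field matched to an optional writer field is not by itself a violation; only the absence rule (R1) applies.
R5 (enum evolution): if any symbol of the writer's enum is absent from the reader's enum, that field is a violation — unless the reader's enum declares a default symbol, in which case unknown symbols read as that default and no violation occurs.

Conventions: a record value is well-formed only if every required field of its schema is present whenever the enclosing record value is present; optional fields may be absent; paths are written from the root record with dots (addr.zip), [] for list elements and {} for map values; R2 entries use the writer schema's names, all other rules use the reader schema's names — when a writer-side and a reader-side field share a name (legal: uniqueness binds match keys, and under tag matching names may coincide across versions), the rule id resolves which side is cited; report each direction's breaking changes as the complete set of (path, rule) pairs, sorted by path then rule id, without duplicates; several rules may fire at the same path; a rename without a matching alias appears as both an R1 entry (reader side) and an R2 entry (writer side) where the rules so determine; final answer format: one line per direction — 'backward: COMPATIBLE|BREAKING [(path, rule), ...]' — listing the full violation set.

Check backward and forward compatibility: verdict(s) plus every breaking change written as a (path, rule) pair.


backward: BREAKING [(contact.verified, R2), (latitude, R2)]; forward: BREAKING [(balance, R2), (contact.verified, R1)]

in Order below, arrows point writer -> reader
backward pass over Order, reader schema v2, writer schema v1:
  writer optional, Priority -> Priority: reader role maps from writer role
  writer optional, Audit -> Audit: reader contact maps from writer contact
  writer optional, int32 -> int32: reader id maps from writer id
  balance has no writer counterpart
  leftover writer field: latitude
  writer optional, bool -> bool: reader contact.primary maps from writer contact.primary
  leftover writer field: contact.verified
  violation R2 at contact.verified
  violation R2 at latitude
  => backward verdict for Order: BREAKING, 2 violation(s)
forward pass over Order, reader schema v1, writer schema v2:
  writer optional, Priority -> Priority: reader role maps from writer role
  writer optional, Audit -> Audit: reader contact maps from writer contact
  writer optional, int32 -> int32: reader id maps from writer id
  latitude has no writer counterpart
  leftover writer field: balance
  contact.verified has no writer counterpart
  writer optional, bool -> bool: reader contact.primary maps from writer contact.primary
  violation R2 at balance
  violation R1 at contact.verified
  => forward verdict for Order: BREAKING, 2 violation(s)


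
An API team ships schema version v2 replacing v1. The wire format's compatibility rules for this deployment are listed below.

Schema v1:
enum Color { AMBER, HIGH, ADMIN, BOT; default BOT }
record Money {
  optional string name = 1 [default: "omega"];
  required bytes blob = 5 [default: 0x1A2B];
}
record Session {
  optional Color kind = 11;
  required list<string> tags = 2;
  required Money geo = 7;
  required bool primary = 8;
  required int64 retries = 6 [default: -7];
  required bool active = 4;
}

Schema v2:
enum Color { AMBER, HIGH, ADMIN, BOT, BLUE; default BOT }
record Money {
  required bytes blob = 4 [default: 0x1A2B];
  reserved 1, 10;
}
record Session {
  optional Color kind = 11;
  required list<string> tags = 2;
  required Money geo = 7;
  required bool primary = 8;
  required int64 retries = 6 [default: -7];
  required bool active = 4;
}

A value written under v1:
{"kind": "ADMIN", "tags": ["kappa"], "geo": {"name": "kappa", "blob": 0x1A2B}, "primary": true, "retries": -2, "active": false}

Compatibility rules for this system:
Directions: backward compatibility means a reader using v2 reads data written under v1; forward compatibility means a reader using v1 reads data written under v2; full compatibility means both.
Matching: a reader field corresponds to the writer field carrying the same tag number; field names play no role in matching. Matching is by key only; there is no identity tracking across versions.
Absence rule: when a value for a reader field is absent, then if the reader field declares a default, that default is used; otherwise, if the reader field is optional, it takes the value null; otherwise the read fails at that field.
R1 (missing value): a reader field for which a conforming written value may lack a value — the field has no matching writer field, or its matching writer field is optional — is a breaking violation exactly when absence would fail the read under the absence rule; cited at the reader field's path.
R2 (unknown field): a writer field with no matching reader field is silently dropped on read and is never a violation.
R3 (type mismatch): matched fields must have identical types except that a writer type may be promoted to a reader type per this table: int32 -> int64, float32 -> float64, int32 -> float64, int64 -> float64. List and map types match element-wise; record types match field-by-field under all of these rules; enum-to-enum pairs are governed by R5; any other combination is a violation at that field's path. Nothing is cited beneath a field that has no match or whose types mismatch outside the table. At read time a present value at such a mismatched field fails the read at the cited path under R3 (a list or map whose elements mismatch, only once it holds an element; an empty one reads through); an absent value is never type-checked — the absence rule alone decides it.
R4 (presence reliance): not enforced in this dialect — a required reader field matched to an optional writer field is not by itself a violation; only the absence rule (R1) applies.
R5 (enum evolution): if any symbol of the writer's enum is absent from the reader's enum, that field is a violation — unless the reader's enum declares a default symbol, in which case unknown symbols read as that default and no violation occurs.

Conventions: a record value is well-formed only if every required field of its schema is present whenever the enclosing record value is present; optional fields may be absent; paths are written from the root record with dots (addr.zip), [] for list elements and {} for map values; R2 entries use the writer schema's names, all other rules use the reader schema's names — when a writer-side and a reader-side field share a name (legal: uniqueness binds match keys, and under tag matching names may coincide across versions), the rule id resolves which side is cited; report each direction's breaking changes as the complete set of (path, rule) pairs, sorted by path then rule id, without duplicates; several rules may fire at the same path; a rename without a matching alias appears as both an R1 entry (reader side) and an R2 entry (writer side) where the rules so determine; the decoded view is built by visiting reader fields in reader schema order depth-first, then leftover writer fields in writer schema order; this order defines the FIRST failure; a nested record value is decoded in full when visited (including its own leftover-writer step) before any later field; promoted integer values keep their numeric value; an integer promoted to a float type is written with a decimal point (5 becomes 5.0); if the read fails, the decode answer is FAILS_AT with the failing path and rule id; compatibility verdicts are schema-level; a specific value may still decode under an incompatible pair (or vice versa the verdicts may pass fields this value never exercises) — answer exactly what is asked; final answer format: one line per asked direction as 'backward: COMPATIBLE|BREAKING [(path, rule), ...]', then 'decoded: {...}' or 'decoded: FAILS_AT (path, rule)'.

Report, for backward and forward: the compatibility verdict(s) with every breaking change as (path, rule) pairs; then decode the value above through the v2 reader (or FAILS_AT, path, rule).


each type pair in Session: writer, then reader
backward on Session — v2 reading data written by v1:
  kind: paired with writer kind (Color -> Color; writer optional)
  tags: paired with writer tags (list<string> -> list<string>; writer required)
  geo: paired with writer geo (Money -> Money; writer required)
  primary: paired with writer primary (bool -> bool; writer required)
  retries: paired with writer retries (int64 -> int64; writer required)
  active: paired with writer active (bool -> bool; writer required)
  no writer field matches reader geo.blob
  leftover writer field: geo.name
  leftover writer field: geo.blob
  => no violations; backward on Session: COMPATIBLE
forward on Session — v1 reading data written by v2:
  kind: paired with writer kind (Color -> Color; writer optional)
  tags: paired with writer tags (list<string> -> list<string>; writer required)
  geo: paired with writer geo (Money -> Money; writer required)
  primary: paired with writer primary (bool -> bool; writer required)
  retries: paired with writer retries (int64 -> int64; writer required)
  active: paired with writer active (bool -> bool; writer required)
  no writer field matches reader geo.name
  no writer field matches reader geo.blob
  leftover writer field: geo.blob
  => no violations; forward on Session: COMPATIBLE
decoding the Session value with the v2 reader:
  kind := "ADMIN"
  tags := ["kappa"]
  geo.blob := 0x1A2B (missing; default applied)
  writer geo.name: no reader field; dropped
  writer geo.blob: no reader field; dropped
  primary := true
  retries := -2
  active := false
  => decoded: {"kind": "ADMIN", "tags": ["kappa"], "geo": {"blob": 0x1A2B}, "primary": true, "retries": -2, "active": false}

backward: COMPATIBLE []; forward: COMPATIBLE []; decoded: {"kind": "ADMIN", "tags": ["kappa"], "geo": {"blob": 0x1A2B}, "primary": true, "retries": -2, "active": false}


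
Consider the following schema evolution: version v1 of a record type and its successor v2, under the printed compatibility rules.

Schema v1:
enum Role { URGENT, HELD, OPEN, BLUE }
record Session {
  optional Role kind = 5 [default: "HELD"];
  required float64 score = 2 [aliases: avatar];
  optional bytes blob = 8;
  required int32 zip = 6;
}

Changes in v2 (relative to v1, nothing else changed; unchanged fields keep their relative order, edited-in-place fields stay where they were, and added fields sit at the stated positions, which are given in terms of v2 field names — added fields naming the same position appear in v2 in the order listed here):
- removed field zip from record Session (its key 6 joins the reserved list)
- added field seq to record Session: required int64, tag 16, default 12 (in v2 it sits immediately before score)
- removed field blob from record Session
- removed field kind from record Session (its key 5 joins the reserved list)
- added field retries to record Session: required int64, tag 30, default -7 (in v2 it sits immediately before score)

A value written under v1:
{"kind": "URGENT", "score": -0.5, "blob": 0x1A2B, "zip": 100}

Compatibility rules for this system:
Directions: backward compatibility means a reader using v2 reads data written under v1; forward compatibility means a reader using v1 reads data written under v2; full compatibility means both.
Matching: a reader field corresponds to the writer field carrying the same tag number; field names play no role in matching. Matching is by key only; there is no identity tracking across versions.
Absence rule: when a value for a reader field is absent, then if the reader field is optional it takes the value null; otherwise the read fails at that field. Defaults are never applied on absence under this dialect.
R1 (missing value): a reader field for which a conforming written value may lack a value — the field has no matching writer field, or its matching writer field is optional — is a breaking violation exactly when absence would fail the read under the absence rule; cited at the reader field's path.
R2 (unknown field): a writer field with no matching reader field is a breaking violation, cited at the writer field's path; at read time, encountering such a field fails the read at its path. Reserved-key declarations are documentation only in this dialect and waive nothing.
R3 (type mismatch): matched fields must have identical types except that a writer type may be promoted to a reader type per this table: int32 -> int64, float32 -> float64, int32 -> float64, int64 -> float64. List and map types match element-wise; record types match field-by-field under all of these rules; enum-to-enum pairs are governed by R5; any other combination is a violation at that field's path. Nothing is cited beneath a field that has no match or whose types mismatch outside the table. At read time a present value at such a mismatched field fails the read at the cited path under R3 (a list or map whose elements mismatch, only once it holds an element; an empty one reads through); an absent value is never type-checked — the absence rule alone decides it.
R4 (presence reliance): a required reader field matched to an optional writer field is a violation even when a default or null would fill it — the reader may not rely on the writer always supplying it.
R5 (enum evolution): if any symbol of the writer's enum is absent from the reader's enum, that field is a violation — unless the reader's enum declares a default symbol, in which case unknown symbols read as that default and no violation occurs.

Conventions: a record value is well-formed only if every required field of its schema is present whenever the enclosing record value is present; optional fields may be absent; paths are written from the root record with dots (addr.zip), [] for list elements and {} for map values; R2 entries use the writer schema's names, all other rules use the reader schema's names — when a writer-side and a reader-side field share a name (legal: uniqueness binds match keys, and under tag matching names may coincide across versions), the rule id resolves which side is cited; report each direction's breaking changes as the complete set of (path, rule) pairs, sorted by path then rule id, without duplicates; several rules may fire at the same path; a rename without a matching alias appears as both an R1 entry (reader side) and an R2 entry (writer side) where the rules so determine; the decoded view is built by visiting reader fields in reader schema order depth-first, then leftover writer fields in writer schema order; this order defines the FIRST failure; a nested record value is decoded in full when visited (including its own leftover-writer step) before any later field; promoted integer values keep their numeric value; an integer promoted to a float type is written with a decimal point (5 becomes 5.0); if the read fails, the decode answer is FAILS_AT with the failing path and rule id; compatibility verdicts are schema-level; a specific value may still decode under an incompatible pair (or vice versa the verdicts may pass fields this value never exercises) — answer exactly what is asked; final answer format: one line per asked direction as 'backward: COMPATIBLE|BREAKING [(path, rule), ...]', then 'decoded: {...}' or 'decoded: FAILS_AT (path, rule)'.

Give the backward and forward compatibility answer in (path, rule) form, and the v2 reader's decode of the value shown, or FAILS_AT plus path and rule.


the writer's type comes first in each Session pair
backward for Session (reader v2, writer v1):
  no writer field matches reader seq
  no writer field matches reader retries
  score: paired with writer score (float64 -> float64; writer required)
  leftover writer field: kind
  leftover writer field: blob
  leftover writer field: zip
  breaking: (blob, R2)
  breaking: (kind, R2)
  breaking: (retries, R1)
  breaking: (seq, R1)
  breaking: (zip, R2)
  => backward verdict for Session: BREAKING, 5 violation(s)
forward for Session (reader v1, writer v2):
  no writer field matches reader kind
  score: paired with writer score (float64 -> float64; writer required)
  no writer field matches reader blob
  no writer field matches reader zip
  leftover writer field: seq
  leftover writer field: retries
  breaking: (retries, R2)
  breaking: (seq, R2)
  breaking: (zip, R1)
  => forward verdict for Session: BREAKING, 3 violation(s)
decode walk for Session under reader schema v2:
  read fails at seq under R1 (no fill)
  => FAILS_AT (seq, R1)

backward: BREAKING [(blob, R2), (kind, R2), (retries, R1), (seq, R1), (zip, R2)]; forward: BREAKING [(retries, R2), (seq, R2), (zip, R1)]; decoded: FAILS_AT (seq, R1)


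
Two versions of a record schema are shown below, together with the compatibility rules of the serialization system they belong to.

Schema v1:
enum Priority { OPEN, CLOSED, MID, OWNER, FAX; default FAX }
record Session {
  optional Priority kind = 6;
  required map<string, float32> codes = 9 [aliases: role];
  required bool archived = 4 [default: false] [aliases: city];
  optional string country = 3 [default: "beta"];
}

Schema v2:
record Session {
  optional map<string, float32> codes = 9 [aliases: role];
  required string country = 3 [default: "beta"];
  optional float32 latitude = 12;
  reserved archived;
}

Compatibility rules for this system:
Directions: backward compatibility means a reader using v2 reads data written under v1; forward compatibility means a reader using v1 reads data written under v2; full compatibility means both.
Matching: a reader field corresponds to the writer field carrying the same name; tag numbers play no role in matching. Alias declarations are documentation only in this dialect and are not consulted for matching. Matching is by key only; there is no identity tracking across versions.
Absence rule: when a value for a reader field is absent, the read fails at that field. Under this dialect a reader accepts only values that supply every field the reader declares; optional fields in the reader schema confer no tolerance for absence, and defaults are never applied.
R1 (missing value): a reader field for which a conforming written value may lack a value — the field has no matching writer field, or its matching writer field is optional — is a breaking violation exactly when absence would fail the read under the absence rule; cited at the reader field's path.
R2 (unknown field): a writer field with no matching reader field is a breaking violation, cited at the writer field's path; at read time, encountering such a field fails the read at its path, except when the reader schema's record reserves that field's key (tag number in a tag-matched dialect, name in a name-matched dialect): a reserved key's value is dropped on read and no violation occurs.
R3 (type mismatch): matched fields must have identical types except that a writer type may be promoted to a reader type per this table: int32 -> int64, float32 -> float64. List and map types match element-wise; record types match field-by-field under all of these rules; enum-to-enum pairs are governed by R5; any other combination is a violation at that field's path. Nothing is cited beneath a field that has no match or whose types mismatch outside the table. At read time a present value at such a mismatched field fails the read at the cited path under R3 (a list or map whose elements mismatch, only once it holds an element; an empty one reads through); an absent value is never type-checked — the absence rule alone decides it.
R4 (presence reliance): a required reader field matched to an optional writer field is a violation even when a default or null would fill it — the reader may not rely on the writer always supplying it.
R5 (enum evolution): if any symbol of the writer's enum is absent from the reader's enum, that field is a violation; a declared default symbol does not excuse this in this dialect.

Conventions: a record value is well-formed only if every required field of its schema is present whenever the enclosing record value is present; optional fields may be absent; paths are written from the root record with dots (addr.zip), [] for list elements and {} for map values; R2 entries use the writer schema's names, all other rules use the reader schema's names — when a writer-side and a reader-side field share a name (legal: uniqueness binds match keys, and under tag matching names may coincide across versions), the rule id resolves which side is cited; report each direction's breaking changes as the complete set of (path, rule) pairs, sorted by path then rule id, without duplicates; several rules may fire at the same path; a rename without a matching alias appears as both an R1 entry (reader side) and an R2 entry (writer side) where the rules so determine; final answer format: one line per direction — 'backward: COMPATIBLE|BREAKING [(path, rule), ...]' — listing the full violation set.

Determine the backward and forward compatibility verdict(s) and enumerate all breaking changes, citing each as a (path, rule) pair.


the writer's type comes first in each Session pair
backward analysis of Session with v2 as reader and v1 as writer:
  writer required, map<string, float32> -> map<string, float32>: reader codes maps from writer codes
  writer optional, string -> string: reader country maps from writer country
  latitude has no writer counterpart
  leftover writer field: kind
  leftover writer field: archived
  violation R1 at country
  violation R4 at country
  violation R2 at kind
  violation R1 at latitude
  => 4 violation(s): backward is BREAKING for Session
forward analysis of Session with v1 as reader and v2 as writer:
  kind has no writer counterpart
  writer optional, map<string, float32> -> map<string, float32>: reader codes maps from writer codes
  archived has no writer counterpart
  writer required, string -> string: reader country maps from writer country
  leftover writer field: latitude
  violation R1 at archived
  violation R1 at codes
  violation R4 at codes
  violation R1 at kind
  violation R2 at latitude
  => 5 violation(s): forward is BREAKING for Session

backward: BREAKING [(country, R1), (country, R4), (kind, R2), (latitude, R1)]; forward: BREAKING [(archived, R1), (codes, R1), (codes, R4), (kind, R1), (latitude, R2)]
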